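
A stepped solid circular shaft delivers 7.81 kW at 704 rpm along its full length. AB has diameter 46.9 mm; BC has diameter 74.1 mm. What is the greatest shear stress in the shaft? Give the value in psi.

759 psi

ω = 2π·704/60 = 73.72 rad/s, so T = P/ω = 7.81×10³ / 73.72 = 105.9 N·m.
Under the same torque, τ_max = 16T/(πd³) is largest where d is smallest — segment AB (d = 46.9 mm).
τ_max = 16·105.9/(π·(0.0469)³) = 5.230×10^6 Pa.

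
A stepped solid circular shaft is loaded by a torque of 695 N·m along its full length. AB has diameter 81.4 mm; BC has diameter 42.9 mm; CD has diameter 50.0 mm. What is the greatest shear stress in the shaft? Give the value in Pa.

4.48e7 Pa

Under the same torque, τ_max = 16T/(πd³) is largest where d is smallest — segment BC (d = 42.9 mm).
τ_max = 16·695.0/(π·(0.0429)³) = 4.483×10^7 Pa.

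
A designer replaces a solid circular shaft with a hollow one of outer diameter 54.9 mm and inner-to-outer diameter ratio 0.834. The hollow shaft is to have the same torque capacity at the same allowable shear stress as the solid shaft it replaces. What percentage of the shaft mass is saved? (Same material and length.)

52.7 %

Equal τ_max and T ⇒ the solid shaft needs d_s³ = d_o³(1−k⁴), so d_s = 54.9·(1−0.834⁴)^(1/3) = 44.04 mm.
Area ratio A_h/A_s = d_o²(1−k²)/d_s² = (1−k²)/(1−k⁴)^(2/3) = 0.4731.
Mass saving = 1 − 0.4731 = 52.7 %.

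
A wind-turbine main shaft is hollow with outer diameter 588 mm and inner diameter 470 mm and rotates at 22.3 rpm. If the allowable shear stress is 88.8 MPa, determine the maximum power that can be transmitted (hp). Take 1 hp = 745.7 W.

J = π(d_o⁴ − d_i⁴)/32 = π(0.588⁴ − 0.470⁴)/32 = 6.945×10^-3 m⁴.
T_max = τ_allow·J/r = 8.88×10^7 × 6.945×10^-3 / 0.294 = 2.098e6 N·m.
ω = 2π·22.3/60 = 2.335 rad/s, so P_max = T_max·ω = 4.899×10^6 W.

6570 hp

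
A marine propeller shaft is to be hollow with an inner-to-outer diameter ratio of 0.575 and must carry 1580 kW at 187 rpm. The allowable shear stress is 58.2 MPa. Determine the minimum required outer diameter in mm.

ω = 2π·187/60 = 19.58 rad/s, so T = P/ω = 1580×10³ / 19.58 = 80680 N·m.
For a hollow shaft with d_i/d_o = 0.575: τ_max = 16T/(π d_o³ (1−k⁴)), so d_o = [16T/(π τ_allow (1−k⁴))]^(1/3) = [16·80680/(π·5.82×10^7·0.8907)]^(1/3) = 0.1994 m.

199 mm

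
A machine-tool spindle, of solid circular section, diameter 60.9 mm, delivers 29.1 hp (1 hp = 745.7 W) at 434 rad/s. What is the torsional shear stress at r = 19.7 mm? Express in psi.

106 psi

ω = 434 rad/s, so T = P/ω = 29.1×745.7 / 434.0 = 50.00 N·m.
J = πd⁴/32 = π(0.0609)⁴/32 = 1.350×10^-6 m⁴.
Shear stress varies linearly with radius: τ = T·r/J = 50.00 × 0.0197 / 1.350×10^-6 = 7.294×10^5 Pa.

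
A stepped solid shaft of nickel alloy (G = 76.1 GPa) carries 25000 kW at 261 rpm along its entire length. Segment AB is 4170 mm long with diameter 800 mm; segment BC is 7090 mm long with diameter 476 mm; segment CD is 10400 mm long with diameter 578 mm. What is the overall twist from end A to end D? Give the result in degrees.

1.69°

ω = 2π·261/60 = 27.33 rad/s, so T = P/ω = 25000×10³ / 27.33 = 914700 N·m.
J_AB = π(0.800)⁴/32 = 0.0402 m⁴; J_BC = π(0.476)⁴/32 = 5.04×10^-3 m⁴; J_CD = π(0.578)⁴/32 = 0.0110 m⁴.
θ = (T/G)·Σ L_i/J_i = (914700/76.1×10⁹)·(4.17/0.0402 + 7.09/5.04×10^-3 + 10.4/0.0110) = 0.02956 rad.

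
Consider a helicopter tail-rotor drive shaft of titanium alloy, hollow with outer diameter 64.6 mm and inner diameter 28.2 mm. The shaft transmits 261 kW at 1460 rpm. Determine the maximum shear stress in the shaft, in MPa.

ω = 2π·1460/60 = 152.9 rad/s, so T = P/ω = 261×10³ / 152.9 = 1707 N·m.
J = π(d_o⁴ − d_i⁴)/32 = π(0.0646⁴ − 0.0282⁴)/32 = 1.648×10^-6 m⁴.
τ_max = T·r/J = 1707 × 0.0323 / 1.648×10^-6 = 3.347×10^7 Pa.

33.5 MPa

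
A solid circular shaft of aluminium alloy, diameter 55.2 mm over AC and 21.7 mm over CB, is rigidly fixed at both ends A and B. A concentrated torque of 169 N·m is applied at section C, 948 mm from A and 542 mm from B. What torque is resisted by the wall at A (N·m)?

Compatibility: T_A·a/J_AC = T_B·b/J_CB with T_A + T_B = T₀.
J_AC = 9.11×10^-7 m⁴, J_CB = 2.18×10^-8 m⁴, so T_A = T₀·(J_AC/a)/((J_AC/a)+(J_CB/b)) = 162.2 N·m, T_B = 6.776 N·m.

162 N·m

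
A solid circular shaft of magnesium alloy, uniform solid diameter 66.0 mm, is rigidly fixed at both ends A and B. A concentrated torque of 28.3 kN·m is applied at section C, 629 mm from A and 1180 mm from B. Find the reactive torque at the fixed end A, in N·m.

18500 N·m

With uniform GJ and both ends fixed, compatibility θ_AC = θ_CB gives T_A·a = T_B·b, together with T_A + T_B = T₀.
T_A = T₀·b/(a+b) = 28300·1180/1809 = 18460 N·m; T_B = 9840 N·m.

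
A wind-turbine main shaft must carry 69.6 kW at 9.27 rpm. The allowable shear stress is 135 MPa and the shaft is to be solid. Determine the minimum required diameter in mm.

ω = 2π·9.27/60 = 0.9708 rad/s, so T = P/ω = 69.6×10³ / 0.9708 = 71700 N·m.
For a solid shaft τ_max = 16T/(πd³), so d = (16T/(π τ_allow))^(1/3) = (16·71700/(π·1.35×10^8))^(1/3) = 0.1393 m.

139 mm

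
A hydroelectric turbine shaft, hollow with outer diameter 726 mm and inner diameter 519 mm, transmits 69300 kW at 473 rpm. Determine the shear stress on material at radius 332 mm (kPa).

ω = 2π·473/60 = 49.53 rad/s, so T = P/ω = 69300×10³ / 49.53 = 1.399e6 N·m.
J = π(d_o⁴ − d_i⁴)/32 = π(0.726⁴ − 0.519⁴)/32 = 0.02015 m⁴.
Shear stress varies linearly with radius: τ = T·r/J = 1.399e6 × 0.332 / 0.02015 = 2.305×10^7 Pa.

23100 kPa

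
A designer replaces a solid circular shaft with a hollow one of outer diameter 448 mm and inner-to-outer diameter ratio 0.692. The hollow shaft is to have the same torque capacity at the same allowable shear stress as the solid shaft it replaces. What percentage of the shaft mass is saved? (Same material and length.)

38.0 %

Equal τ_max and T ⇒ the solid shaft needs d_s³ = d_o³(1−k⁴), so d_s = 448·(1−0.692⁴)^(1/3) = 410.7 mm.
Area ratio A_h/A_s = d_o²(1−k²)/d_s² = (1−k²)/(1−k⁴)^(2/3) = 0.6200.
Mass saving = 1 − 0.6200 = 38.0 %.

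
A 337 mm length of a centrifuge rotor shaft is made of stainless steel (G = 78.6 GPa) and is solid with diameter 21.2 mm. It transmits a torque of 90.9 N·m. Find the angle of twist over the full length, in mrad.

J = πd⁴/32 = π(0.0212)⁴/32 = 1.983×10^-8 m⁴.
θ = T·L/(G·J) = 90.90 × 0.337 / (78.6×10⁹ × 1.983×10^-8) = 0.01965 rad.

19.7 mrad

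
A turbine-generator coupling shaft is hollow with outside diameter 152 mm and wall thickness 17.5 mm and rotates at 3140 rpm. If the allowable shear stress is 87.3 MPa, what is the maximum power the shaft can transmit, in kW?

12800 kW

J = π(d_o⁴ − d_i⁴)/32 = π(0.152⁴ − 0.117⁴)/32 = 3.401×10^-5 m⁴.
T_max = τ_allow·J/r = 8.73×10^7 × 3.401×10^-5 / 0.0760 = 39060 N·m.
ω = 2π·3140/60 = 328.8 rad/s, so P_max = T_max·ω = 1.285×10^7 W.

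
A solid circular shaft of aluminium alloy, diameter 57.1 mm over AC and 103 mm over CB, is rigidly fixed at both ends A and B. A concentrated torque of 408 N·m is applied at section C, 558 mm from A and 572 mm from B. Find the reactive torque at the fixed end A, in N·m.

36.0 N·m

Compatibility: T_A·a/J_AC = T_B·b/J_CB with T_A + T_B = T₀.
J_AC = 1.04×10^-6 m⁴, J_CB = 1.10×10^-5 m⁴, so T_A = T₀·(J_AC/a)/((J_AC/a)+(J_CB/b)) = 36.01 N·m, T_B = 372.0 N·m.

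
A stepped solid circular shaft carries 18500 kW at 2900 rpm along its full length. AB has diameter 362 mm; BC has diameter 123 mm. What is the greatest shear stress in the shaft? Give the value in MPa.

167 MPa

ω = 2π·2900/60 = 303.7 rad/s, so T = P/ω = 18500×10³ / 303.7 = 60920 N·m.
Under the same torque, τ_max = 16T/(πd³) is largest where d is smallest — segment BC (d = 123 mm).
τ_max = 16·60920/(π·(0.123)³) = 1.667×10^8 Pa.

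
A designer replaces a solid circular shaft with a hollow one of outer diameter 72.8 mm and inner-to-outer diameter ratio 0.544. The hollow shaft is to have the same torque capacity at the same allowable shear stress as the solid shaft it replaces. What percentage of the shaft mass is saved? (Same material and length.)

Equal τ_max and T ⇒ the solid shaft needs d_s³ = d_o³(1−k⁴), so d_s = 72.8·(1−0.544⁴)^(1/3) = 70.61 mm.
Area ratio A_h/A_s = d_o²(1−k²)/d_s² = (1−k²)/(1−k⁴)^(2/3) = 0.7484.
Mass saving = 1 − 0.7484 = 25.2 %.

25.2 %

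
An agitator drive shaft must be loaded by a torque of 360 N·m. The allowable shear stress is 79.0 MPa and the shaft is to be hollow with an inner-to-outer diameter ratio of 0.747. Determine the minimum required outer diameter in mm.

For a hollow shaft with d_i/d_o = 0.747: τ_max = 16T/(π d_o³ (1−k⁴)), so d_o = [16T/(π τ_allow (1−k⁴))]^(1/3) = [16·360.0/(π·7.90×10^7·0.6886)]^(1/3) = 0.03230 m.

32.3 mm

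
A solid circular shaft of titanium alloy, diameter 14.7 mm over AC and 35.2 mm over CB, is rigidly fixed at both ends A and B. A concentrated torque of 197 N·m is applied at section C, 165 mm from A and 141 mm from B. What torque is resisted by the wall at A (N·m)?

Compatibility: T_A·a/J_AC = T_B·b/J_CB with T_A + T_B = T₀.
J_AC = 4.58×10^-9 m⁴, J_CB = 1.51×10^-7 m⁴, so T_A = T₀·(J_AC/a)/((J_AC/a)+(J_CB/b)) = 4.991 N·m, T_B = 192.0 N·m.

4.99 N·m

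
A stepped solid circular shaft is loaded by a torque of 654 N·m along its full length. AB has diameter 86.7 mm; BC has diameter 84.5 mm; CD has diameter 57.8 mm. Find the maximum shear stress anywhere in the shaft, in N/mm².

17.2 N/mm²

Under the same torque, τ_max = 16T/(πd³) is largest where d is smallest — segment CD (d = 57.8 mm).
τ_max = 16·654.0/(π·(0.0578)³) = 1.725×10^7 Pa.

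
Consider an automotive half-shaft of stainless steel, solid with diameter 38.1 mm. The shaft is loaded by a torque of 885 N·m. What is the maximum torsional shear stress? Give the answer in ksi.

J = πd⁴/32 = π(0.0381)⁴/32 = 2.069×10^-7 m⁴.
τ_max = T·r/J = 885.0 × 0.0191 / 2.069×10^-7 = 8.150×10^7 Pa.

11.8 ksi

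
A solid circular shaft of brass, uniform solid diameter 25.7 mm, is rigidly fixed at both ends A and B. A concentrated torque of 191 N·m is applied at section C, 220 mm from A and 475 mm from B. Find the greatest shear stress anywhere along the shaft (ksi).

5.68 ksi

With uniform GJ and both ends fixed, compatibility θ_AC = θ_CB gives T_A·a = T_B·b, together with T_A + T_B = T₀.
T_A = T₀·b/(a+b) = 191.0·475/695.0 = 130.5 N·m; T_B = 60.46 N·m.
τ in each portion: τ_AC = 3.92×10^7 Pa, τ_CB = 1.81×10^7 Pa; maximum is in AC.
τ_max = T_AC·r/J = 130.5·0.0129/4.28×10^-8 = 3.917×10^7 Pa.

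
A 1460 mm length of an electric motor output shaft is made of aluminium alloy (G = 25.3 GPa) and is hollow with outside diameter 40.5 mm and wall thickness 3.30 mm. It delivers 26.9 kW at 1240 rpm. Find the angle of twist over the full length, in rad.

0.0889 rad

ω = 2π·1240/60 = 129.9 rad/s, so T = P/ω = 26.9×10³ / 129.9 = 207.2 N·m.
J = π(d_o⁴ − d_i⁴)/32 = π(0.0405⁴ − 0.0339⁴)/32 = 1.345×10^-7 m⁴.
θ = T·L/(G·J) = 207.2 × 1.46 / (25.3×10⁹ × 1.345×10^-7) = 0.08890 rad.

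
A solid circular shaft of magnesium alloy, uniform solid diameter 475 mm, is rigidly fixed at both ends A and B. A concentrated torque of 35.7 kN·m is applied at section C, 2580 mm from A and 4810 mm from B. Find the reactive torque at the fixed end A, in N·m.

With uniform GJ and both ends fixed, compatibility θ_AC = θ_CB gives T_A·a = T_B·b, together with T_A + T_B = T₀.
T_A = T₀·b/(a+b) = 35700·4810/7390 = 23240 N·m; T_B = 12460 N·m.

23200 N·m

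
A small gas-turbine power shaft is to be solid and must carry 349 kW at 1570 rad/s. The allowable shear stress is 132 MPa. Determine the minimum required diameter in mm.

ω = 1570 rad/s, so T = P/ω = 349×10³ / 1570 = 222.3 N·m.
For a solid shaft τ_max = 16T/(πd³), so d = (16T/(π τ_allow))^(1/3) = (16·222.3/(π·1.32×10^8))^(1/3) = 0.02047 m.

20.5 mm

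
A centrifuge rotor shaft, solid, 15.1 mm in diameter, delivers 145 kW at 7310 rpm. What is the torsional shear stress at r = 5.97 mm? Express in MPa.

222 MPa

ω = 2π·7310/60 = 765.5 rad/s, so T = P/ω = 145×10³ / 765.5 = 189.4 N·m.
J = πd⁴/32 = π(0.0151)⁴/32 = 5.104×10^-9 m⁴.
Shear stress varies linearly with radius: τ = T·r/J = 189.4 × 0.00597 / 5.104×10^-9 = 2.216×10^8 Pa.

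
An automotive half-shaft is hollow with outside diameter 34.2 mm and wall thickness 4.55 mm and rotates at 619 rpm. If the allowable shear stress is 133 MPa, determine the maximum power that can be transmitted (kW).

J = π(d_o⁴ − d_i⁴)/32 = π(0.0342⁴ − 0.0251⁴)/32 = 9.534×10^-8 m⁴.
T_max = τ_allow·J/r = 1.33×10^8 × 9.534×10^-8 / 0.0171 = 741.5 N·m.
ω = 2π·619/60 = 64.82 rad/s, so P_max = T_max·ω = 4.807×10^4 W.

48.1 kW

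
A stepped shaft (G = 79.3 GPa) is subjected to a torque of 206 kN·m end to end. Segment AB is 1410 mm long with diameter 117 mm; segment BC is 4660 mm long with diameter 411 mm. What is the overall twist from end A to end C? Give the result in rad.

J_AB = π(0.117)⁴/32 = 1.84×10^-5 m⁴; J_BC = π(0.411)⁴/32 = 2.80×10^-3 m⁴.
θ = (T/G)·Σ L_i/J_i = (206000/79.3×10⁹)·(1.41/1.84×10^-5 + 4.66/2.80×10^-3) = 0.2034 rad.

0.203 rad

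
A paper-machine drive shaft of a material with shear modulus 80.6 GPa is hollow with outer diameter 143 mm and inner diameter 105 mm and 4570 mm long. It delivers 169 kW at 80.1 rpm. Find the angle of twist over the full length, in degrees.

2.25°

ω = 2π·80.1/60 = 8.388 rad/s, so T = P/ω = 169×10³ / 8.388 = 20150 N·m.
J = π(d_o⁴ − d_i⁴)/32 = π(0.143⁴ − 0.105⁴)/32 = 2.912×10^-5 m⁴.
θ = T·L/(G·J) = 20150 × 4.57 / (80.6×10⁹ × 2.912×10^-5) = 0.03923 rad.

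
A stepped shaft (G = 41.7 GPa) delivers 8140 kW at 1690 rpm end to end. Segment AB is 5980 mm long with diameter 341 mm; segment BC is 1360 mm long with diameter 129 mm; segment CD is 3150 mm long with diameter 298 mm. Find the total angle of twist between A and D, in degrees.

3.70°

ω = 2π·1690/60 = 177.0 rad/s, so T = P/ω = 8140×10³ / 177.0 = 45990 N·m.
J_AB = π(0.341)⁴/32 = 1.33×10^-3 m⁴; J_BC = π(0.129)⁴/32 = 2.72×10^-5 m⁴; J_CD = π(0.298)⁴/32 = 7.74×10^-4 m⁴.
θ = (T/G)·Σ L_i/J_i = (45990/41.7×10⁹)·(5.98/1.33×10^-3 + 1.36/2.72×10^-5 + 3.15/7.74×10^-4) = 0.06463 rad.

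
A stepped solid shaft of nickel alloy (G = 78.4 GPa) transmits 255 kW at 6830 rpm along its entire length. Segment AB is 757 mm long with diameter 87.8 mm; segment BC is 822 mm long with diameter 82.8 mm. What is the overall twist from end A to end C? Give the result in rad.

0.00140 rad

ω = 2π·6830/60 = 715.2 rad/s, so T = P/ω = 255×10³ / 715.2 = 356.5 N·m.
J_AB = π(0.0878)⁴/32 = 5.83×10^-6 m⁴; J_BC = π(0.0828)⁴/32 = 4.61×10^-6 m⁴.
θ = (T/G)·Σ L_i/J_i = (356.5/78.4×10⁹)·(0.757/5.83×10^-6 + 0.822/4.61×10^-6) = 1.400×10^-3 rad.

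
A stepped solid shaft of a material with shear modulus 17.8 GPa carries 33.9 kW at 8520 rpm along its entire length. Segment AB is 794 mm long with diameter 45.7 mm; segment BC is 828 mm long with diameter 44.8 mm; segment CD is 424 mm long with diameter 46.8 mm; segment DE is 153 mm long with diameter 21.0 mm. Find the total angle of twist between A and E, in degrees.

1.57°

ω = 2π·8520/60 = 892.2 rad/s, so T = P/ω = 33.9×10³ / 892.2 = 38.00 N·m.
J_AB = π(0.0457)⁴/32 = 4.28×10^-7 m⁴; J_BC = π(0.0448)⁴/32 = 3.95×10^-7 m⁴; J_CD = π(0.0468)⁴/32 = 4.71×10^-7 m⁴; J_DE = π(0.0210)⁴/32 = 1.91×10^-8 m⁴.
θ = (T/G)·Σ L_i/J_i = (38.00/17.8×10⁹)·(0.794/4.28×10^-7 + 0.828/3.95×10^-7 + 0.424/4.71×10^-7 + 0.153/1.91×10^-8) = 0.02745 rad.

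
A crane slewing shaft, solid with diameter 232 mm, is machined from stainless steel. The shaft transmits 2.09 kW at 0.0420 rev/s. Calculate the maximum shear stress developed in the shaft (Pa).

ω = 2π·0.0420 = 0.2639 rad/s, so T = P/ω = 2.09×10³ / 0.2639 = 7920 N·m.
J = πd⁴/32 = π(0.232)⁴/32 = 2.844×10^-4 m⁴.
τ_max = T·r/J = 7920 × 0.116 / 2.844×10^-4 = 3.230×10^6 Pa.

3.23e6 Pa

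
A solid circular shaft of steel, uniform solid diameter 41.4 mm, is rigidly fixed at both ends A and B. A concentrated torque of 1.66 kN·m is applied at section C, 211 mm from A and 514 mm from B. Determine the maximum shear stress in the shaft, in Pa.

With uniform GJ and both ends fixed, compatibility θ_AC = θ_CB gives T_A·a = T_B·b, together with T_A + T_B = T₀.
T_A = T₀·b/(a+b) = 1660·514/725.0 = 1177 N·m; T_B = 483.1 N·m.
τ in each portion: τ_AC = 8.45×10^7 Pa, τ_CB = 3.47×10^7 Pa; maximum is in AC.
τ_max = T_AC·r/J = 1177·0.0207/2.88×10^-7 = 8.447×10^7 Pa.

8.45e7 Pa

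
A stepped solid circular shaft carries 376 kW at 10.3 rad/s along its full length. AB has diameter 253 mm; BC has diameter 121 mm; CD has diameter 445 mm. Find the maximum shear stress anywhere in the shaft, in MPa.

ω = 10.3 rad/s, so T = P/ω = 376×10³ / 10.30 = 36500 N·m.
Under the same torque, τ_max = 16T/(πd³) is largest where d is smallest — segment BC (d = 121 mm).
τ_max = 16·36500/(π·(0.121)³) = 1.049×10^8 Pa.

105 MPa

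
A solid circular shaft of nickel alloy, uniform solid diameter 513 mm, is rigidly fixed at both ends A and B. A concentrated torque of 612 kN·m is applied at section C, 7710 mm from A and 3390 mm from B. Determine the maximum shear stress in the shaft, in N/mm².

With uniform GJ and both ends fixed, compatibility θ_AC = θ_CB gives T_A·a = T_B·b, together with T_A + T_B = T₀.
T_A = T₀·b/(a+b) = 612000·3390/11100 = 186900 N·m; T_B = 425100 N·m.
τ in each portion: τ_AC = 7.05×10^6 Pa, τ_CB = 1.60×10^7 Pa; maximum is in CB.
τ_max = T_CB·r/J = 425100·0.257/6.80×10^-3 = 1.604×10^7 Pa.

16.0 N/mm²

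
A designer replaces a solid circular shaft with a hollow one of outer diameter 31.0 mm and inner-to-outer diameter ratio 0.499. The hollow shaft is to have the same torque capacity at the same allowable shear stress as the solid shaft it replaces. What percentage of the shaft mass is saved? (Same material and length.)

21.6 %

Equal τ_max and T ⇒ the solid shaft needs d_s³ = d_o³(1−k⁴), so d_s = 31.0·(1−0.499⁴)^(1/3) = 30.35 mm.
Area ratio A_h/A_s = d_o²(1−k²)/d_s² = (1−k²)/(1−k⁴)^(2/3) = 0.7837.
Mass saving = 1 − 0.7837 = 21.6 %.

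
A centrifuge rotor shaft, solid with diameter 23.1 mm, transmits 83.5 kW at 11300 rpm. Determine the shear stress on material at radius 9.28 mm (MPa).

23.4 MPa

ω = 2π·11300/60 = 1183 rad/s, so T = P/ω = 83.5×10³ / 1183 = 70.56 N·m.
J = πd⁴/32 = π(0.0231)⁴/32 = 2.795×10^-8 m⁴.
Shear stress varies linearly with radius: τ = T·r/J = 70.56 × 0.00928 / 2.795×10^-8 = 2.342×10^7 Pa.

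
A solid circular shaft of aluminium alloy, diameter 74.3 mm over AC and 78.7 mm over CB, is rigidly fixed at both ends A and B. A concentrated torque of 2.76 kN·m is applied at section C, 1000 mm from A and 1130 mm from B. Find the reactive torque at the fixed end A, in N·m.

1310 N·m

Compatibility: T_A·a/J_AC = T_B·b/J_CB with T_A + T_B = T₀.
J_AC = 2.99×10^-6 m⁴, J_CB = 3.77×10^-6 m⁴, so T_A = T₀·(J_AC/a)/((J_AC/a)+(J_CB/b)) = 1306 N·m, T_B = 1454 N·m.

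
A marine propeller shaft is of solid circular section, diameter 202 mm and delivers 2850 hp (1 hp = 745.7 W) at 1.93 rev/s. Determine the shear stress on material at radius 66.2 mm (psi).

10300 psi

ω = 2π·1.93 = 12.13 rad/s, so T = P/ω = 2850×745.7 / 12.13 = 175300 N·m.
J = πd⁴/32 = π(0.202)⁴/32 = 1.635×10^-4 m⁴.
Shear stress varies linearly with radius: τ = T·r/J = 175300 × 0.0662 / 1.635×10^-4 = 7.098×10^7 Pa.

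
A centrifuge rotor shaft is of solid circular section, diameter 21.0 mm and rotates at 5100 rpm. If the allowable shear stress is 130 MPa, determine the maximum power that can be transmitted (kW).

126 kW

J = πd⁴/32 = π(0.0210)⁴/32 = 1.909×10^-8 m⁴.
T_max = τ_allow·J/r = 1.30×10^8 × 1.909×10^-8 / 0.0105 = 236.4 N·m.
ω = 2π·5100/60 = 534.1 rad/s, so P_max = T_max·ω = 1.262×10^5 W.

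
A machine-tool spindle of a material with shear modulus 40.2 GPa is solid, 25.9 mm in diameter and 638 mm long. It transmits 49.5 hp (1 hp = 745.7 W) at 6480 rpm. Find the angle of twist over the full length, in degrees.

1.12°

ω = 2π·6480/60 = 678.6 rad/s, so T = P/ω = 49.5×745.7 / 678.6 = 54.40 N·m.
J = πd⁴/32 = π(0.0259)⁴/32 = 4.418×10^-8 m⁴.
θ = T·L/(G·J) = 54.40 × 0.638 / (40.2×10⁹ × 4.418×10^-8) = 0.01954 rad.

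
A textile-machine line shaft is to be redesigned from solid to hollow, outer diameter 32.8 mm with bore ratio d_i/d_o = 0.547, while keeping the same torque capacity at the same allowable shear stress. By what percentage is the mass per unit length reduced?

Equal τ_max and T ⇒ the solid shaft needs d_s³ = d_o³(1−k⁴), so d_s = 32.8·(1−0.547⁴)^(1/3) = 31.79 mm.
Area ratio A_h/A_s = d_o²(1−k²)/d_s² = (1−k²)/(1−k⁴)^(2/3) = 0.7460.
Mass saving = 1 − 0.7460 = 25.4 %.

25.4 %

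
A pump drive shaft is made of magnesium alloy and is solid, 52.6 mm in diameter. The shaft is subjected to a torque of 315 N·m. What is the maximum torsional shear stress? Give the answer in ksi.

J = πd⁴/32 = π(0.0526)⁴/32 = 7.515×10^-7 m⁴.
τ_max = T·r/J = 315.0 × 0.0263 / 7.515×10^-7 = 1.102×10^7 Pa.

1.60 ksi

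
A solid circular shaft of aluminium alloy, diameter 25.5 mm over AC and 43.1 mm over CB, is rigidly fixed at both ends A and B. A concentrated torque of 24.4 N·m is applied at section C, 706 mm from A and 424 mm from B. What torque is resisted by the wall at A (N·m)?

1.67 N·m

Compatibility: T_A·a/J_AC = T_B·b/J_CB with T_A + T_B = T₀.
J_AC = 4.15×10^-8 m⁴, J_CB = 3.39×10^-7 m⁴, so T_A = T₀·(J_AC/a)/((J_AC/a)+(J_CB/b)) = 1.672 N·m, T_B = 22.73 N·m.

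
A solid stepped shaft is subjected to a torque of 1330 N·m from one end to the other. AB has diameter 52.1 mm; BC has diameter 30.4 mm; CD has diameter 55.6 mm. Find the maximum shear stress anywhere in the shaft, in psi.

Under the same torque, τ_max = 16T/(πd³) is largest where d is smallest — segment BC (d = 30.4 mm).
τ_max = 16·1330/(π·(0.0304)³) = 2.411×10^8 Pa.

35000 psi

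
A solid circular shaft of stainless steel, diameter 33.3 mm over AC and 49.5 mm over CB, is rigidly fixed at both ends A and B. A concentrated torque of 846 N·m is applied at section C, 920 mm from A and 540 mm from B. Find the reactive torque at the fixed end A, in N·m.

Compatibility: T_A·a/J_AC = T_B·b/J_CB with T_A + T_B = T₀.
J_AC = 1.21×10^-7 m⁴, J_CB = 5.89×10^-7 m⁴, so T_A = T₀·(J_AC/a)/((J_AC/a)+(J_CB/b)) = 90.79 N·m, T_B = 755.2 N·m.

90.8 N·m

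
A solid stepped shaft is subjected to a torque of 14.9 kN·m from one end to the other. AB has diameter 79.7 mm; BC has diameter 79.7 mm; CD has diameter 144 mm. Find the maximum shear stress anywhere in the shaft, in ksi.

21.7 ksi

Under the same torque, τ_max = 16T/(πd³) is largest where d is smallest — segment AB (d = 79.7 mm).
τ_max = 16·14900/(π·(0.0797)³) = 1.499×10^8 Pa.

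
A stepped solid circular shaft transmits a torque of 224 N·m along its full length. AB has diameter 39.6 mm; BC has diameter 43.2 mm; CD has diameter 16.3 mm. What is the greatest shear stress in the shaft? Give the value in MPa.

263 MPa

Under the same torque, τ_max = 16T/(πd³) is largest where d is smallest — segment CD (d = 16.3 mm).
τ_max = 16·224.0/(π·(0.0163)³) = 2.634×10^8 Pa.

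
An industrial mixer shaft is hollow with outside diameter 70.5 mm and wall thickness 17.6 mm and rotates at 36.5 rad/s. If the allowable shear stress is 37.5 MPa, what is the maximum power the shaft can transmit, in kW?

88.3 kW

J = π(d_o⁴ − d_i⁴)/32 = π(0.0705⁴ − 0.0353⁴)/32 = 2.273×10^-6 m⁴.
T_max = τ_allow·J/r = 3.75×10^7 × 2.273×10^-6 / 0.0352 = 2418 N·m.
ω = 36.5 rad/s, so P_max = T_max·ω = 8.825×10^4 W.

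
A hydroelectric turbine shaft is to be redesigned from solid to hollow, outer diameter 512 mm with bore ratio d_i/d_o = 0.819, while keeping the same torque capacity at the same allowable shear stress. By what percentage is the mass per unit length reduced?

Equal τ_max and T ⇒ the solid shaft needs d_s³ = d_o³(1−k⁴), so d_s = 512·(1−0.819⁴)^(1/3) = 419.5 mm.
Area ratio A_h/A_s = d_o²(1−k²)/d_s² = (1−k²)/(1−k⁴)^(2/3) = 0.4904.
Mass saving = 1 − 0.4904 = 51.0 %.

51.0 %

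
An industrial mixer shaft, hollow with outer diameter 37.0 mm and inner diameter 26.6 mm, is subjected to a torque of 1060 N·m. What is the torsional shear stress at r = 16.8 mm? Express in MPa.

J = π(d_o⁴ − d_i⁴)/32 = π(0.0370⁴ − 0.0266⁴)/32 = 1.348×10^-7 m⁴.
Shear stress varies linearly with radius: τ = T·r/J = 1060 × 0.0168 / 1.348×10^-7 = 1.321×10^8 Pa.

132 MPa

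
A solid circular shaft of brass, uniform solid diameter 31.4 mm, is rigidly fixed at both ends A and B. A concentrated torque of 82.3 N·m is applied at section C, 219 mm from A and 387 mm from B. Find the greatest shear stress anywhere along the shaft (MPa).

8.65 MPa

With uniform GJ and both ends fixed, compatibility θ_AC = θ_CB gives T_A·a = T_B·b, together with T_A + T_B = T₀.
T_A = T₀·b/(a+b) = 82.30·387/606.0 = 52.56 N·m; T_B = 29.74 N·m.
τ in each portion: τ_AC = 8.65×10^6 Pa, τ_CB = 4.89×10^6 Pa; maximum is in AC.
τ_max = T_AC·r/J = 52.56·0.0157/9.54×10^-8 = 8.646×10^6 Pa.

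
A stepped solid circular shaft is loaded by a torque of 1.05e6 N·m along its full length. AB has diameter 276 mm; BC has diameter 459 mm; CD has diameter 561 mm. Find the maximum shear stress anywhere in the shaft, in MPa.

Under the same torque, τ_max = 16T/(πd³) is largest where d is smallest — segment AB (d = 276 mm).
τ_max = 16·1.050e6/(π·(0.276)³) = 2.544×10^8 Pa.

254 MPa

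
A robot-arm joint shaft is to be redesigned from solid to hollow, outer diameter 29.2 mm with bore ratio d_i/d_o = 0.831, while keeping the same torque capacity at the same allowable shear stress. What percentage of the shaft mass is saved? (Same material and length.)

52.3 %

Equal τ_max and T ⇒ the solid shaft needs d_s³ = d_o³(1−k⁴), so d_s = 29.2·(1−0.831⁴)^(1/3) = 23.53 mm.
Area ratio A_h/A_s = d_o²(1−k²)/d_s² = (1−k²)/(1−k⁴)^(2/3) = 0.4766.
Mass saving = 1 − 0.4766 = 52.3 %.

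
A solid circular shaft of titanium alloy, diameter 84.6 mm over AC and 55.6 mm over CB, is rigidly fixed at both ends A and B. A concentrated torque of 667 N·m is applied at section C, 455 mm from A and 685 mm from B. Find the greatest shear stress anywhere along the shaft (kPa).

4990 kPa

Compatibility: T_A·a/J_AC = T_B·b/J_CB with T_A + T_B = T₀.
J_AC = 5.03×10^-6 m⁴, J_CB = 9.38×10^-7 m⁴, so T_A = T₀·(J_AC/a)/((J_AC/a)+(J_CB/b)) = 593.5 N·m, T_B = 73.54 N·m.
τ in each portion: τ_AC = 4.99×10^6 Pa, τ_CB = 2.18×10^6 Pa; maximum is in AC.
τ_max = T_AC·r/J = 593.5·0.0423/5.03×10^-6 = 4.992×10^6 Pa.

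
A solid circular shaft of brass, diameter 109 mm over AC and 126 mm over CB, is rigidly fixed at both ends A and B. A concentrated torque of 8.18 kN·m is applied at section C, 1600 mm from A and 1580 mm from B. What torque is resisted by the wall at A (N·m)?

2910 N·m

Compatibility: T_A·a/J_AC = T_B·b/J_CB with T_A + T_B = T₀.
J_AC = 1.39×10^-5 m⁴, J_CB = 2.47×10^-5 m⁴, so T_A = T₀·(J_AC/a)/((J_AC/a)+(J_CB/b)) = 2913 N·m, T_B = 5267 N·m.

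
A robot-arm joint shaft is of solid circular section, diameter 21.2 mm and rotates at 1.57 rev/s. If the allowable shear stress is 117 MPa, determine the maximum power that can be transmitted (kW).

2.16 kW

J = πd⁴/32 = π(0.0212)⁴/32 = 1.983×10^-8 m⁴.
T_max = τ_allow·J/r = 1.17×10^8 × 1.983×10^-8 / 0.0106 = 218.9 N·m.
ω = 2π·1.57 = 9.865 rad/s, so P_max = T_max·ω = 2159 W.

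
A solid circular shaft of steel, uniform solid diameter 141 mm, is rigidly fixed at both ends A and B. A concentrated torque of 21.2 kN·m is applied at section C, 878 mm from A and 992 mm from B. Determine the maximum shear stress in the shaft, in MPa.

With uniform GJ and both ends fixed, compatibility θ_AC = θ_CB gives T_A·a = T_B·b, together with T_A + T_B = T₀.
T_A = T₀·b/(a+b) = 21200·992/1870 = 11250 N·m; T_B = 9954 N·m.
τ in each portion: τ_AC = 2.04×10^7 Pa, τ_CB = 1.81×10^7 Pa; maximum is in AC.
τ_max = T_AC·r/J = 11250·0.0705/3.88×10^-5 = 2.043×10^7 Pa.

20.4 MPa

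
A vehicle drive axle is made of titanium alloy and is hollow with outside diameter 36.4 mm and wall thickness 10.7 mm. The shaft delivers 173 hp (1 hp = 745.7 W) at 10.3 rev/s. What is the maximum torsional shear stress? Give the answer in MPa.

ω = 2π·10.3 = 64.72 rad/s, so T = P/ω = 173×745.7 / 64.72 = 1993 N·m.
J = π(d_o⁴ − d_i⁴)/32 = π(0.0364⁴ − 0.0150⁴)/32 = 1.674×10^-7 m⁴.
τ_max = T·r/J = 1993 × 0.0182 / 1.674×10^-7 = 2.168×10^8 Pa.

217 MPa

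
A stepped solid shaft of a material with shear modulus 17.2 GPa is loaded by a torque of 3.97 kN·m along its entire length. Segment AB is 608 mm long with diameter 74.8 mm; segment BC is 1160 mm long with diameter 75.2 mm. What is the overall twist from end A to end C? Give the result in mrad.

131 mrad

J_AB = π(0.0748)⁴/32 = 3.07×10^-6 m⁴; J_BC = π(0.0752)⁴/32 = 3.14×10^-6 m⁴.
θ = (T/G)·Σ L_i/J_i = (3970/17.2×10⁹)·(0.608/3.07×10^-6 + 1.16/3.14×10^-6) = 0.1309 rad.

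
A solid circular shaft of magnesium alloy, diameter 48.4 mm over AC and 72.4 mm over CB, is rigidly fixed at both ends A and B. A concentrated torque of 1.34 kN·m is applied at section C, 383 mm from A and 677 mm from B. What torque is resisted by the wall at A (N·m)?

Compatibility: T_A·a/J_AC = T_B·b/J_CB with T_A + T_B = T₀.
J_AC = 5.39×10^-7 m⁴, J_CB = 2.70×10^-6 m⁴, so T_A = T₀·(J_AC/a)/((J_AC/a)+(J_CB/b)) = 349.6 N·m, T_B = 990.4 N·m.

350 N·m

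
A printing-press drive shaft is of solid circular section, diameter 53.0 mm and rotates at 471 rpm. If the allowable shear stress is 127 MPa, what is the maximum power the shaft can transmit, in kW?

183 kW

J = πd⁴/32 = π(0.0530)⁴/32 = 7.746×10^-7 m⁴.
T_max = τ_allow·J/r = 1.27×10^8 × 7.746×10^-7 / 0.0265 = 3712 N·m.
ω = 2π·471/60 = 49.32 rad/s, so P_max = T_max·ω = 1.831×10^5 W.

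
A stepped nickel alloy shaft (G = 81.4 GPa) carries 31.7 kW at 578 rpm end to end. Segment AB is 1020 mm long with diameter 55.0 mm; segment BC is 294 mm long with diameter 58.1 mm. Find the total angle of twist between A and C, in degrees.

ω = 2π·578/60 = 60.53 rad/s, so T = P/ω = 31.7×10³ / 60.53 = 523.7 N·m.
J_AB = π(0.0550)⁴/32 = 8.98×10^-7 m⁴; J_BC = π(0.0581)⁴/32 = 1.12×10^-6 m⁴.
θ = (T/G)·Σ L_i/J_i = (523.7/81.4×10⁹)·(1.02/8.98×10^-7 + 0.294/1.12×10^-6) = 8.996×10^-3 rad.

0.515°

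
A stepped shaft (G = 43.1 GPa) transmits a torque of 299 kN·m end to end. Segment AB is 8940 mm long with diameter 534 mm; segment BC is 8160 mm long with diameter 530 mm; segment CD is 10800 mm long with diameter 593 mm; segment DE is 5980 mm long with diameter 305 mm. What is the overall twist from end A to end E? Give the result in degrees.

4.02°

J_AB = π(0.534)⁴/32 = 7.98×10^-3 m⁴; J_BC = π(0.530)⁴/32 = 7.75×10^-3 m⁴; J_CD = π(0.593)⁴/32 = 0.0121 m⁴; J_DE = π(0.305)⁴/32 = 8.50×10^-4 m⁴.
θ = (T/G)·Σ L_i/J_i = (299000/43.1×10⁹)·(8.94/7.98×10^-3 + 8.16/7.75×10^-3 + 10.8/0.0121 + 5.98/8.50×10^-4) = 0.07008 rad.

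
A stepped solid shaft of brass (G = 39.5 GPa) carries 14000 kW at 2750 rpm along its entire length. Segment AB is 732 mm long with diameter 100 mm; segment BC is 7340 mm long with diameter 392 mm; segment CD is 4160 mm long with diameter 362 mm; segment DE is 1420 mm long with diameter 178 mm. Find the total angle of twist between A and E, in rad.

ω = 2π·2750/60 = 288.0 rad/s, so T = P/ω = 14000×10³ / 288.0 = 48610 N·m.
J_AB = π(0.100)⁴/32 = 9.82×10^-6 m⁴; J_BC = π(0.392)⁴/32 = 2.32×10^-3 m⁴; J_CD = π(0.362)⁴/32 = 1.69×10^-3 m⁴; J_DE = π(0.178)⁴/32 = 9.86×10^-5 m⁴.
θ = (T/G)·Σ L_i/J_i = (48610/39.5×10⁹)·(0.732/9.82×10^-6 + 7.34/2.32×10^-3 + 4.16/1.69×10^-3 + 1.42/9.86×10^-5) = 0.1164 rad.

0.116 rad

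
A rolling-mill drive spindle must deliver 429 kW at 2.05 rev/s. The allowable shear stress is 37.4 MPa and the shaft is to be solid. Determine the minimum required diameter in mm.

166 mm

ω = 2π·2.05 = 12.88 rad/s, so T = P/ω = 429×10³ / 12.88 = 33310 N·m.
For a solid shaft τ_max = 16T/(πd³), so d = (16T/(π τ_allow))^(1/3) = (16·33310/(π·3.74×10^7))^(1/3) = 0.1655 m.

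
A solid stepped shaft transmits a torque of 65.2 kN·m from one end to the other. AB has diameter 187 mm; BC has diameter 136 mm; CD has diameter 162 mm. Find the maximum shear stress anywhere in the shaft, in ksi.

19.1 ksi

Under the same torque, τ_max = 16T/(πd³) is largest where d is smallest — segment BC (d = 136 mm).
τ_max = 16·65200/(π·(0.136)³) = 1.320×10^8 Pa.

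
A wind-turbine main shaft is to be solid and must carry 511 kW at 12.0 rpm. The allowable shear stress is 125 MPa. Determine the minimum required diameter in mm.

ω = 2π·12.0/60 = 1.257 rad/s, so T = P/ω = 511×10³ / 1.257 = 406600 N·m.
For a solid shaft τ_max = 16T/(πd³), so d = (16T/(π τ_allow))^(1/3) = (16·406600/(π·1.25×10^8))^(1/3) = 0.2549 m.

255 mm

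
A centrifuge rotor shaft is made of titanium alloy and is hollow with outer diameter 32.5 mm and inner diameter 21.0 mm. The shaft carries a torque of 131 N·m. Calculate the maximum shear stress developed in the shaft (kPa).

23500 kPa

J = π(d_o⁴ − d_i⁴)/32 = π(0.0325⁴ − 0.0210⁴)/32 = 9.044×10^-8 m⁴.
τ_max = T·r/J = 131.0 × 0.0163 / 9.044×10^-8 = 2.354×10^7 Pa.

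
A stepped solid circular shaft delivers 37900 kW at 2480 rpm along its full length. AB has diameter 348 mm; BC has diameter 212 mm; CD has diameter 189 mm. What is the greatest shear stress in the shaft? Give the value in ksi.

ω = 2π·2480/60 = 259.7 rad/s, so T = P/ω = 37900×10³ / 259.7 = 145900 N·m.
Under the same torque, τ_max = 16T/(πd³) is largest where d is smallest — segment CD (d = 189 mm).
τ_max = 16·145900/(π·(0.189)³) = 1.101×10^8 Pa.

16.0 ksi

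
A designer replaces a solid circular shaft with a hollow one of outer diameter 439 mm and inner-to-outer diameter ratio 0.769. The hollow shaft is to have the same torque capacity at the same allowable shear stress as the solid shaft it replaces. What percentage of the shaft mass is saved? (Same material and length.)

Equal τ_max and T ⇒ the solid shaft needs d_s³ = d_o³(1−k⁴), so d_s = 439·(1−0.769⁴)^(1/3) = 380.3 mm.
Area ratio A_h/A_s = d_o²(1−k²)/d_s² = (1−k²)/(1−k⁴)^(2/3) = 0.5444.
Mass saving = 1 − 0.5444 = 45.6 %.

45.6 %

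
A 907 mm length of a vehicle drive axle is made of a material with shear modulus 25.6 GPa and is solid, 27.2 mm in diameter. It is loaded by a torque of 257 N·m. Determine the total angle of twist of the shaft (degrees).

9.71°

J = πd⁴/32 = π(0.0272)⁴/32 = 5.374×10^-8 m⁴.
θ = T·L/(G·J) = 257.0 × 0.907 / (25.6×10⁹ × 5.374×10^-8) = 0.1694 rad.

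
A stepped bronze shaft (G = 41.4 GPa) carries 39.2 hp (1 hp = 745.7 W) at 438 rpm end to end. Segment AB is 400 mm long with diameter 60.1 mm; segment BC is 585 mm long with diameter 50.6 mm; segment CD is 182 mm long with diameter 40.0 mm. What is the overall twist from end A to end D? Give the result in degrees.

1.72°

ω = 2π·438/60 = 45.87 rad/s, so T = P/ω = 39.2×745.7 / 45.87 = 637.3 N·m.
J_AB = π(0.0601)⁴/32 = 1.28×10^-6 m⁴; J_BC = π(0.0506)⁴/32 = 6.44×10^-7 m⁴; J_CD = π(0.0400)⁴/32 = 2.51×10^-7 m⁴.
θ = (T/G)·Σ L_i/J_i = (637.3/41.4×10⁹)·(0.400/1.28×10^-6 + 0.585/6.44×10^-7 + 0.182/2.51×10^-7) = 0.02995 rad.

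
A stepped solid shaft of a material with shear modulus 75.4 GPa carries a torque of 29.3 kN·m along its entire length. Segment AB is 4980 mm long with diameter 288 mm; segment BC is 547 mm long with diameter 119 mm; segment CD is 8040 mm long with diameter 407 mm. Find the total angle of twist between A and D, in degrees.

J_AB = π(0.288)⁴/32 = 6.75×10^-4 m⁴; J_BC = π(0.119)⁴/32 = 1.97×10^-5 m⁴; J_CD = π(0.407)⁴/32 = 2.69×10^-3 m⁴.
θ = (T/G)·Σ L_i/J_i = (29300/75.4×10⁹)·(4.98/6.75×10^-4 + 0.547/1.97×10^-5 + 8.04/2.69×10^-3) = 0.01482 rad.

0.849°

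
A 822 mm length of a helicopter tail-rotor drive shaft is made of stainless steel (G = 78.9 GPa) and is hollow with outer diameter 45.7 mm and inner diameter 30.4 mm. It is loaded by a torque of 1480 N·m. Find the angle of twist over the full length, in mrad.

44.8 mrad

J = π(d_o⁴ − d_i⁴)/32 = π(0.0457⁴ − 0.0304⁴)/32 = 3.444×10^-7 m⁴.
θ = T·L/(G·J) = 1480 × 0.822 / (78.9×10⁹ × 3.444×10^-7) = 0.04477 rad.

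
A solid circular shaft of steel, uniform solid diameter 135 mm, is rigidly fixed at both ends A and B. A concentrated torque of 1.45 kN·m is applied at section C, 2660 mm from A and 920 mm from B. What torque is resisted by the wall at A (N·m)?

With uniform GJ and both ends fixed, compatibility θ_AC = θ_CB gives T_A·a = T_B·b, together with T_A + T_B = T₀.
T_A = T₀·b/(a+b) = 1450·920/3580 = 372.6 N·m; T_B = 1077 N·m.

373 N·m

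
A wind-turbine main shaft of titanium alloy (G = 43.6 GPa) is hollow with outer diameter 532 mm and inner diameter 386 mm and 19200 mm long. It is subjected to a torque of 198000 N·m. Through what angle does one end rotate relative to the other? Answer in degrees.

J = π(d_o⁴ − d_i⁴)/32 = π(0.532⁴ − 0.386⁴)/32 = 5.685×10^-3 m⁴.
θ = T·L/(G·J) = 198000 × 19.2 / (43.6×10⁹ × 5.685×10^-3) = 0.01534 rad.

0.879°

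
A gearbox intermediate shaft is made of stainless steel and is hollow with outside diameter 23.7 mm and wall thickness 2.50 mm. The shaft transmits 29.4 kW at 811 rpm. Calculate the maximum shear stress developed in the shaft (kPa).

216000 kPa

ω = 2π·811/60 = 84.93 rad/s, so T = P/ω = 29.4×10³ / 84.93 = 346.2 N·m.
J = π(d_o⁴ − d_i⁴)/32 = π(0.0237⁴ − 0.0187⁴)/32 = 1.897×10^-8 m⁴.
τ_max = T·r/J = 346.2 × 0.0118 / 1.897×10^-8 = 2.163×10^8 Pa.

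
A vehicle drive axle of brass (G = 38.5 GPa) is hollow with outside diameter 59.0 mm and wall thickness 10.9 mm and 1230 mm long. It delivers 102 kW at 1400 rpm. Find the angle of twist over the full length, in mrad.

22.2 mrad

ω = 2π·1400/60 = 146.6 rad/s, so T = P/ω = 102×10³ / 146.6 = 695.7 N·m.
J = π(d_o⁴ − d_i⁴)/32 = π(0.0590⁴ − 0.0372⁴)/32 = 1.002×10^-6 m⁴.
θ = T·L/(G·J) = 695.7 × 1.23 / (38.5×10⁹ × 1.002×10^-6) = 0.02219 rad.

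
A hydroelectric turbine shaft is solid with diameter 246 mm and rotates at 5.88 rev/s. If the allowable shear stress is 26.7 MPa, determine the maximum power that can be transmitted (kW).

2880 kW

J = πd⁴/32 = π(0.246)⁴/32 = 3.595×10^-4 m⁴.
T_max = τ_allow·J/r = 2.67×10^7 × 3.595×10^-4 / 0.123 = 78050 N·m.
ω = 2π·5.88 = 36.95 rad/s, so P_max = T_max·ω = 2.883×10^6 W.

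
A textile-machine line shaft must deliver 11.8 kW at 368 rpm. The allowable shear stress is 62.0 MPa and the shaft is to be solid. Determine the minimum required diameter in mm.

ω = 2π·368/60 = 38.54 rad/s, so T = P/ω = 11.8×10³ / 38.54 = 306.2 N·m.
For a solid shaft τ_max = 16T/(πd³), so d = (16T/(π τ_allow))^(1/3) = (16·306.2/(π·6.20×10^7))^(1/3) = 0.02930 m.

29.3 mm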